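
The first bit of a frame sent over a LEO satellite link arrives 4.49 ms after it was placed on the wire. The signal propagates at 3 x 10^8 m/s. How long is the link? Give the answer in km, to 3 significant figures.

d = s × t_prop = 300000000 × 0.00449 = 1350 km.

1350 km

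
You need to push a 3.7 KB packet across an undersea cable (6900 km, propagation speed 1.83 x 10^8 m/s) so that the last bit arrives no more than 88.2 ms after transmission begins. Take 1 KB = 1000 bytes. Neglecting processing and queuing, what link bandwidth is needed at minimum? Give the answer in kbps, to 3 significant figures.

586 kbps

L = 29600 bits.
Propagation delay = 6900000 / 183000000 = 37.7049 ms.
Transmission budget = 88.2 − 37.7049 = 50.4951 ms.
R ≥ L / t_tx = 29600 bits / 0.0504951 s = 586 kbps.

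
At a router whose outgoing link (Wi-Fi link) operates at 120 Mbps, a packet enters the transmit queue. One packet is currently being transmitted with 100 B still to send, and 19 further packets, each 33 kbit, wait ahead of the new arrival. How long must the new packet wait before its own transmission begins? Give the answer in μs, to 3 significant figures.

5230 μs

Each queued packet: L/R = 33000/120000000 = 275 μs.
19 queued → 5225 μs.
Plus remaining 800 bits of current packet: 6.66667 μs.
Queuing delay = 5230 μs.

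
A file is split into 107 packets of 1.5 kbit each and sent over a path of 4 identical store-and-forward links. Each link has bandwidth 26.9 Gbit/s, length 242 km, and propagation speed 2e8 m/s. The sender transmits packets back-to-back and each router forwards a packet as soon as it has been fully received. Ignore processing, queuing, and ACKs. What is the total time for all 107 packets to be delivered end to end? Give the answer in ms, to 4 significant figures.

Per-hop transmission t_tx = L/R = 1500/26900000000 = 5.57621e-05 ms.
Per-hop propagation t_prop = 242000/200000000 = 1.21 ms.
Pipeline fill: first packet needs 4·t_tx to clear all hops; remaining 106 packets each add one t_tx.
Total = (4+107-1)·t_tx + 4·t_prop = 110·5.57621e-05 + 4·1.21 = 4.846 ms.

4.846 ms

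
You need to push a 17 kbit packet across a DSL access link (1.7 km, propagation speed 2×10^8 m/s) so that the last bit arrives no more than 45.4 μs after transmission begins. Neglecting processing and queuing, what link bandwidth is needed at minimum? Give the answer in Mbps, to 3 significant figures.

461 Mbps

Propagation delay = 1700 / 200000000 = 8.5 μs.
Transmission budget = 45.4 − 8.5 = 36.9 μs.
R ≥ L / t_tx = 17000 bits / 3.69e-05 s = 461 Mbps.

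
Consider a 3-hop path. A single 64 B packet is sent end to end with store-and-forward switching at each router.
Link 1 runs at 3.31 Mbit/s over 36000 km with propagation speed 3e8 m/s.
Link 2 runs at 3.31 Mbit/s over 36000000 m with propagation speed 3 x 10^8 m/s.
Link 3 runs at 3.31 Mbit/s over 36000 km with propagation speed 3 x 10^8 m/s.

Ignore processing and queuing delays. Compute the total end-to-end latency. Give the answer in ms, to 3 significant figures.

360 ms

L = 64 × 8 = 512 bits.
Transmission delay per hop = L/R = 512/3310000 = 0.154683 ms; 3 hops → 0.464048 ms.
Propagation delays (d/s per hop): 120, 120, 120 ms; sum = 360 ms.
End-to-end = 360 ms.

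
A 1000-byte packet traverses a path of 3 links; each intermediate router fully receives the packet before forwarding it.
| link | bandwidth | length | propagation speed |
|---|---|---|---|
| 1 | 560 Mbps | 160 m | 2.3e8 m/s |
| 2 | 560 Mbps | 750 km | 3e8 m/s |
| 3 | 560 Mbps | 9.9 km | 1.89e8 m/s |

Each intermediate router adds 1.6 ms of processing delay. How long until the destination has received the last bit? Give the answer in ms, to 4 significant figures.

5.796 ms

L = 1000 × 8 = 8000 bits.
Transmission delay per hop = L/R = 8000/560000000 = 0.0142857 ms; 3 hops → 0.0428571 ms.
Propagation delays (d/s per hop): 0.000695652, 2.5, 0.052381 ms; sum = 2.55308 ms.
Processing at 2 router(s): 2 × 1.6 ms = 3.2 ms.
End-to-end = 5.796 ms.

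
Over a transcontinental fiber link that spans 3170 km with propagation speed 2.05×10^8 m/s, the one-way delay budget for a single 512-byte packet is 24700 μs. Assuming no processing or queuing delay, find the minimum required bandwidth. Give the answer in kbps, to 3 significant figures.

L = 4096 bits.
Propagation delay = 3170000 / 2.05e+08 = 15463.4 μs.
Transmission budget = 24700 − 15463.4 = 9236.59 μs.
R ≥ L / t_tx = 4096 bits / 0.00923659 s = 443 kbps.

443 kbps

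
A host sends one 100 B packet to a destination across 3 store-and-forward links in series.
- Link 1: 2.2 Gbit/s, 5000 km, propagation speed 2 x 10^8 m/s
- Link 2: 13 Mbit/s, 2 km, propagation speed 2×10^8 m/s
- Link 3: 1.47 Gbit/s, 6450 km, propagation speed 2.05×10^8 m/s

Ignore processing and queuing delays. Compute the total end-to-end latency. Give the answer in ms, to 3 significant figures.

56.5 ms

L = 100 × 8 = 800 bits.
Transmission delays (L/R per hop): 0.000363636, 0.0615385, 0.000544218 ms; sum = 0.0624463 ms.
Propagation delays (d/s per hop): 25, 0.01, 31.4634 ms; sum = 56.4734 ms.
End-to-end = 56.5 ms.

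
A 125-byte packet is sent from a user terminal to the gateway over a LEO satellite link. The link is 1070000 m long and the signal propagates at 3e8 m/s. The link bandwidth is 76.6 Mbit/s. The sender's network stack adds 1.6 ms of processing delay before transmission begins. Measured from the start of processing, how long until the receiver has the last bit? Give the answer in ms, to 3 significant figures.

5.18 ms

L = 125 × 8 = 1000 bits.
Transmission delay = L/R = 1000 / 76600000 = 0.0130548 ms.
Propagation delay = d/s = 1070000 m / 300000000 m/s = 3.56667 ms.
Plus processing delay 1.6 ms = 1.6 ms.
Total = 5.18 ms.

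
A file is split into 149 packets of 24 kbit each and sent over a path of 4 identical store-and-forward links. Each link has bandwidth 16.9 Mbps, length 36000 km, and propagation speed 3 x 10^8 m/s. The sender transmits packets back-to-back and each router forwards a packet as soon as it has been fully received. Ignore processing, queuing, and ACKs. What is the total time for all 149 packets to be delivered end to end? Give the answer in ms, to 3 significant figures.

696 ms

Per-hop transmission t_tx = L/R = 24000/16900000 = 1.42012 ms.
Per-hop propagation t_prop = 36000000/300000000 = 120 ms.
Pipeline fill: first packet needs 4·t_tx to clear all hops; remaining 148 packets each add one t_tx.
Total = (4+149-1)·t_tx + 4·t_prop = 152·1.42012 + 4·120 = 696 ms.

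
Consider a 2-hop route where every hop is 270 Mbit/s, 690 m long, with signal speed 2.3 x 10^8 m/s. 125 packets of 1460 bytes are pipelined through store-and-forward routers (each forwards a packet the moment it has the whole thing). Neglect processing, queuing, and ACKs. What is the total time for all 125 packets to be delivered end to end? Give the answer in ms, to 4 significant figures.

5.457 ms

Per-hop transmission t_tx = L/R = 11680/270000000 = 0.0432593 ms.
Per-hop propagation t_prop = 690/2.3e+08 = 0.003 ms.
Pipeline fill: first packet needs 2·t_tx to clear all hops; remaining 124 packets each add one t_tx.
Total = (2+125-1)·t_tx + 2·t_prop = 126·0.0432593 + 2·0.003 = 5.457 ms.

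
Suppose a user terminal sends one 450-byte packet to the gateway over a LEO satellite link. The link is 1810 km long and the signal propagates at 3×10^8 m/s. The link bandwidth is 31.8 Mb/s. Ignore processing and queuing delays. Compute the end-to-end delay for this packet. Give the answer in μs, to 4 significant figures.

6147 μs

L = 450 × 8 = 3600 bits.
Transmission delay = L/R = 3600 / 31800000 = 113.208 μs.
Propagation delay = d/s = 1810000 m / 300000000 m/s = 6033.33 μs.
Total = 6147 μs.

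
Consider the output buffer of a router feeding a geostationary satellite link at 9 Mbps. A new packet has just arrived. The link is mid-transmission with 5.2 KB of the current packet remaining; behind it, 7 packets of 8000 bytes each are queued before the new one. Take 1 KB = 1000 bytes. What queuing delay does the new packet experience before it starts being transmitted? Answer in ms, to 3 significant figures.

Each queued packet: L/R = 64000/9000000 = 7.11111 ms.
7 queued → 49.7778 ms.
Plus remaining 41600 bits of current packet: 4.62222 ms.
Queuing delay = 54.4 ms.

54.4 ms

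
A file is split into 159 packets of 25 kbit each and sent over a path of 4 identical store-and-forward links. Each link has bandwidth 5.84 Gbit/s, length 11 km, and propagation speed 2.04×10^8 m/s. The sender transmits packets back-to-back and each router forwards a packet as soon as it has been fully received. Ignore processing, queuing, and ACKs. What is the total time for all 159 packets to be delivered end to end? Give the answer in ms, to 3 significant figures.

Per-hop transmission t_tx = L/R = 25000/5840000000 = 0.00428082 ms.
Per-hop propagation t_prop = 11000/204000000 = 0.0539216 ms.
Pipeline fill: first packet needs 4·t_tx to clear all hops; remaining 158 packets each add one t_tx.
Total = (4+159-1)·t_tx + 4·t_prop = 162·0.00428082 + 4·0.0539216 = 0.909 ms.

0.909 ms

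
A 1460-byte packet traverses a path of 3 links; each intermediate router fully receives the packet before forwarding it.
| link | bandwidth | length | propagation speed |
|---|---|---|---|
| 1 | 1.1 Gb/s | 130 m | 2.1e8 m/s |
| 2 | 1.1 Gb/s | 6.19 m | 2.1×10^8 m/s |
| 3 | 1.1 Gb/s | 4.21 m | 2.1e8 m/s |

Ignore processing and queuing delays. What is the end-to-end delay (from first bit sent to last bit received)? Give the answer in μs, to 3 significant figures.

L = 1460 × 8 = 11680 bits.
Transmission delay per hop = L/R = 11680/1100000000 = 10.6182 μs; 3 hops → 31.8545 μs.
Propagation delays (d/s per hop): 0.619048, 0.0294762, 0.0200476 μs; sum = 0.668571 μs.
End-to-end = 32.5 μs.

32.5 μs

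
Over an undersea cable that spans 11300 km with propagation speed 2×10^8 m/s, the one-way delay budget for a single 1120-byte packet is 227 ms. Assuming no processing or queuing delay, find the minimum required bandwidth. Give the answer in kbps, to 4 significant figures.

52.55 kbps

L = 8960 bits.
Propagation delay = 11300000 / 200000000 = 56.5 ms.
Transmission budget = 227 − 56.5 = 170.5 ms.
R ≥ L / t_tx = 8960 bits / 0.1705 s = 52.55 kbps.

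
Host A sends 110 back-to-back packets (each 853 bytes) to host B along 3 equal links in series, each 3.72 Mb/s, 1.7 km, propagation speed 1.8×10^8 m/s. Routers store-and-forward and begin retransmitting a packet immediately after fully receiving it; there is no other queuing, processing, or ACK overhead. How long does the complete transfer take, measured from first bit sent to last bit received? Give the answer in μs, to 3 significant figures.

205000 μs

Per-hop transmission t_tx = L/R = 6824/3720000 = 1834.41 μs.
Per-hop propagation t_prop = 1700/180000000 = 9.44444 μs.
Pipeline fill: first packet needs 3·t_tx to clear all hops; remaining 109 packets each add one t_tx.
Total = (3+110-1)·t_tx + 3·t_prop = 112·1834.41 + 3·9.44444 = 205000 μs.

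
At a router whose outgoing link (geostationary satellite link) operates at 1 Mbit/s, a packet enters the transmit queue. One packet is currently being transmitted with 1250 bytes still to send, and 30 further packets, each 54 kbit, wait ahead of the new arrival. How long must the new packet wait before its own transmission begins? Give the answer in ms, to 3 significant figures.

Each queued packet: L/R = 54000/1000000 = 54 ms.
30 queued → 1620 ms.
Plus remaining 10000 bits of current packet: 10 ms.
Queuing delay = 1630 ms.

1630 ms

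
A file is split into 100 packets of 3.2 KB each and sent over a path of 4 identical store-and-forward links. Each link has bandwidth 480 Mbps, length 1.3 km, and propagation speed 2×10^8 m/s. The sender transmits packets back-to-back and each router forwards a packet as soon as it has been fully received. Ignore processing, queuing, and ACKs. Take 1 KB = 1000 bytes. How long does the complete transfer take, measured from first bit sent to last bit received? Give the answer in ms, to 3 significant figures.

5.52 ms

Per-hop transmission t_tx = L/R = 25600/480000000 = 0.0533333 ms.
Per-hop propagation t_prop = 1300/200000000 = 0.0065 ms.
Pipeline fill: first packet needs 4·t_tx to clear all hops; remaining 99 packets each add one t_tx.
Total = (4+100-1)·t_tx + 4·t_prop = 103·0.0533333 + 4·0.0065 = 5.52 ms.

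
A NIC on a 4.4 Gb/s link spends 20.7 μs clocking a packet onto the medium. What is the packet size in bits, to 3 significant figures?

91100 bits

L = R × t_tx = 4400000000 b/s × 2.07e-05 s = 91080 bits.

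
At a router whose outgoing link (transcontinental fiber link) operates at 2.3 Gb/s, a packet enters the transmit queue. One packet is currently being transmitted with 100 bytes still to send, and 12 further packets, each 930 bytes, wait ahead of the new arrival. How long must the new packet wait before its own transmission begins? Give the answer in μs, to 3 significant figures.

39.2 μs

Each queued packet: L/R = 7440/2300000000 = 3.23478 μs.
12 queued → 38.8174 μs.
Plus remaining 800 bits of current packet: 0.347826 μs.
Queuing delay = 39.2 μs.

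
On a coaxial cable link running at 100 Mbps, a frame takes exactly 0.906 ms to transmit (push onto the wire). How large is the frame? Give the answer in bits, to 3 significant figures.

L = R × t_tx = 100000000 b/s × 0.000906 s = 90600 bits.

90600 bits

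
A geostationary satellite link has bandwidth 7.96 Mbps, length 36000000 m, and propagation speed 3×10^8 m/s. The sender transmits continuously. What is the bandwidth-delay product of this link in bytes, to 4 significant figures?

119400 bytes

Propagation delay = 36000000 / 300000000 = 0.12 s.
BDP = R × t_prop = 7960000 × 0.12 = 955200 bits.
In bytes: 955200/8 = 119400 bytes.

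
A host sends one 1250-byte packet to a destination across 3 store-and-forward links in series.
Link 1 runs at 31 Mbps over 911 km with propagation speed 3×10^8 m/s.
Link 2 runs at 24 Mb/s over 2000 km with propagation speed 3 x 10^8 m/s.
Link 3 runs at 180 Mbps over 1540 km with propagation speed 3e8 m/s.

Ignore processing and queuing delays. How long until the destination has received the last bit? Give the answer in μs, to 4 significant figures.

15630 μs

L = 1250 × 8 = 10000 bits.
Transmission delays (L/R per hop): 322.581, 416.667, 55.5556 μs; sum = 794.803 μs.
Propagation delays (d/s per hop): 3036.67, 6666.67, 5133.33 μs; sum = 14836.7 μs.
End-to-end = 15630 μs.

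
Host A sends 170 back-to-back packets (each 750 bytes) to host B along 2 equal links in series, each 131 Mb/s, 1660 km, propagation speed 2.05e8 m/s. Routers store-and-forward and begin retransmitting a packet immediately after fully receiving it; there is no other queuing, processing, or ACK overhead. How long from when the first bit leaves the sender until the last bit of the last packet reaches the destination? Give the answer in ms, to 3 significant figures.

24.0 ms

Per-hop transmission t_tx = L/R = 6000/131000000 = 0.0458015 ms.
Per-hop propagation t_prop = 1660000/2.05e+08 = 8.09756 ms.
Pipeline fill: first packet needs 2·t_tx to clear all hops; remaining 169 packets each add one t_tx.
Total = (2+170-1)·t_tx + 2·t_prop = 171·0.0458015 + 2·8.09756 = 24.0 ms.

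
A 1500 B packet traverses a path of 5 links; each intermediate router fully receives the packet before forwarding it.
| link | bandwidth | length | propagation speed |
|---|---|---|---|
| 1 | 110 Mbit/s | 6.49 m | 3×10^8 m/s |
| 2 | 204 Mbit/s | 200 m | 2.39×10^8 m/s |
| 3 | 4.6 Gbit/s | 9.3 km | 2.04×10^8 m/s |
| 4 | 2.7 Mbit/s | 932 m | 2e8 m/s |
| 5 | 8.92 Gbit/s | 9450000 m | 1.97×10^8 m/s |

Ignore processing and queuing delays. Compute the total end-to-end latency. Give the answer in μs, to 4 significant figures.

52640 μs

L = 1500 × 8 = 12000 bits.
Transmission delays (L/R per hop): 109.091, 58.8235, 2.6087, 4444.44, 1.34529 μs; sum = 4616.31 μs.
Propagation delays (d/s per hop): 0.0216333, 0.83682, 45.5882, 4.66, 47969.5 μs; sum = 48020.6 μs.
End-to-end = 52640 μs.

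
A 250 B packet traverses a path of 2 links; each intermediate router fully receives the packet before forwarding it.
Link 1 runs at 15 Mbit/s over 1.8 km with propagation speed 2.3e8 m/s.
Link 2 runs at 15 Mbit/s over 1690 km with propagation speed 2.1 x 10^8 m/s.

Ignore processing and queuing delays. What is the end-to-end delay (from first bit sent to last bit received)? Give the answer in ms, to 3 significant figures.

8.32 ms

L = 250 × 8 = 2000 bits.
Transmission delay per hop = L/R = 2000/15000000 = 0.133333 ms; 2 hops → 0.266667 ms.
Propagation delays (d/s per hop): 0.00782609, 8.04762 ms; sum = 8.05545 ms.
End-to-end = 8.32 ms.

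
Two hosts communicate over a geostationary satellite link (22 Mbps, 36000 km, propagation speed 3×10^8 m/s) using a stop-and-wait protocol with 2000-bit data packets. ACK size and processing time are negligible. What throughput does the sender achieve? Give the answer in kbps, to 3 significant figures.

t_tx = L/R = 2000/22000000 = 9.09091e-05 s.
t_prop = 36000000/300000000 = 0.12 s; RTT = 0.24 s.
Cycle = t_tx + RTT = 0.240091 s.
Throughput = L / cycle = 2000 / 0.240091 = 8.33 kbps.

8.33 kbps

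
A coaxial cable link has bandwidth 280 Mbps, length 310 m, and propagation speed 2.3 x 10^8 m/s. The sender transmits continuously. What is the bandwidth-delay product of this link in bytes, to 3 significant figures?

Propagation delay = 310 / 2.3e+08 = 1.34783e-06 s.
BDP = R × t_prop = 280000000 × 1.34783e-06 = 377.391 bits.
In bytes: 377.391/8 = 47.2 bytes.

47.2 bytes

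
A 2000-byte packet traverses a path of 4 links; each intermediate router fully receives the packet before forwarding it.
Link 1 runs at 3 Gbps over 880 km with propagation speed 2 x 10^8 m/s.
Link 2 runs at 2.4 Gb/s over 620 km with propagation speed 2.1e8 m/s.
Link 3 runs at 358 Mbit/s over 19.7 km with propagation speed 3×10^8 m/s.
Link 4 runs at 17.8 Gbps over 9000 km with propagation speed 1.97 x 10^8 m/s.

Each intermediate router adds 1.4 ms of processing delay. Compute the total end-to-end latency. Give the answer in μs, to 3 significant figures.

57400 μs

L = 2000 × 8 = 16000 bits.
Transmission delays (L/R per hop): 5.33333, 6.66667, 44.6927, 0.898876 μs; sum = 57.5916 μs.
Propagation delays (d/s per hop): 4400, 2952.38, 65.6667, 45685.3 μs; sum = 53103.3 μs.
Processing at 3 router(s): 3 × 1.4 ms = 4200 μs.
End-to-end = 57400 μs.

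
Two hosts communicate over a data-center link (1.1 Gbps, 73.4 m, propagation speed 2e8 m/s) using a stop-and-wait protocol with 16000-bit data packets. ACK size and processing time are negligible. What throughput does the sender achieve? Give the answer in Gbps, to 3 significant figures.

1.05 Gbps

t_tx = L/R = 16000/1100000000 = 1.45455e-05 s.
t_prop = 73.4/200000000 = 3.67e-07 s; RTT = 7.34e-07 s.
Cycle = t_tx + RTT = 1.52795e-05 s.
Throughput = L / cycle = 16000 / 1.52795e-05 = 1.05 Gbps.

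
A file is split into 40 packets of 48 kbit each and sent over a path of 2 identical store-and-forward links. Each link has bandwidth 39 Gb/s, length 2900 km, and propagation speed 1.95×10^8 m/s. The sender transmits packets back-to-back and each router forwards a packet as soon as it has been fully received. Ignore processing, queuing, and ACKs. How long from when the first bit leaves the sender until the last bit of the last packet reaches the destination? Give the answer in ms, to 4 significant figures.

Per-hop transmission t_tx = L/R = 48000/39000000000 = 0.00123077 ms.
Per-hop propagation t_prop = 2900000/195000000 = 14.8718 ms.
Pipeline fill: first packet needs 2·t_tx to clear all hops; remaining 39 packets each add one t_tx.
Total = (2+40-1)·t_tx + 2·t_prop = 41·0.00123077 + 2·14.8718 = 29.79 ms.

29.79 ms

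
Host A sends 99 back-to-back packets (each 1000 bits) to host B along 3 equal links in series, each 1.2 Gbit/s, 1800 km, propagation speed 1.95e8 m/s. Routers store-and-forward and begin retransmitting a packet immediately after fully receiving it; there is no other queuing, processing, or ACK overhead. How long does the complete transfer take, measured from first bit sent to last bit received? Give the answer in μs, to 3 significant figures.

27800 μs

Per-hop transmission t_tx = L/R = 1000/1200000000 = 0.833333 μs.
Per-hop propagation t_prop = 1800000/195000000 = 9230.77 μs.
Pipeline fill: first packet needs 3·t_tx to clear all hops; remaining 98 packets each add one t_tx.
Total = (3+99-1)·t_tx + 3·t_prop = 101·0.833333 + 3·9230.77 = 27800 μs.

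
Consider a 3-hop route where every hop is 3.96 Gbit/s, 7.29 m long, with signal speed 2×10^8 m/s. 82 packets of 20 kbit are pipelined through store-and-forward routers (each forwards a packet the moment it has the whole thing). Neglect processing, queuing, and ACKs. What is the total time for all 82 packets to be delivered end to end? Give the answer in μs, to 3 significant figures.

424 μs

Per-hop transmission t_tx = L/R = 20000/3960000000 = 5.05051 μs.
Per-hop propagation t_prop = 7.29/200000000 = 0.03645 μs.
Pipeline fill: first packet needs 3·t_tx to clear all hops; remaining 81 packets each add one t_tx.
Total = (3+82-1)·t_tx + 3·t_prop = 84·5.05051 + 3·0.03645 = 424 μs.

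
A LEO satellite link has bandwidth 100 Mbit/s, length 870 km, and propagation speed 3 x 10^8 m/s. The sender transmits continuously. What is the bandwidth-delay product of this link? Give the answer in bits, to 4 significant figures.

290000 bits

Propagation delay = 870000 / 300000000 = 0.0029 s.
BDP = R × t_prop = 100000000 × 0.0029 = 290000 bits.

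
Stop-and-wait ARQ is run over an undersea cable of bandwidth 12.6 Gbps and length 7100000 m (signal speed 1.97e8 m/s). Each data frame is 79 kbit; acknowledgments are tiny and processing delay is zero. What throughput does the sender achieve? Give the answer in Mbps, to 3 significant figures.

t_tx = L/R = 79000/12600000000 = 6.26984e-06 s.
t_prop = 7100000/197000000 = 0.0360406 s; RTT = 0.0720812 s.
Cycle = t_tx + RTT = 0.0720875 s.
Throughput = L / cycle = 79000 / 0.0720875 = 1.10 Mbps.

1.10 Mbps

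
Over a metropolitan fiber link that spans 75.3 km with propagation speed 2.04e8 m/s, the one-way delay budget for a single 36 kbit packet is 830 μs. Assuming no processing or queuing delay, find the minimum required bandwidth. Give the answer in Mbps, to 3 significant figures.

78.1 Mbps

Propagation delay = 75300 / 204000000 = 369.118 μs.
Transmission budget = 830 − 369.118 = 460.882 μs.
R ≥ L / t_tx = 36000 bits / 0.000460882 s = 78.1 Mbps.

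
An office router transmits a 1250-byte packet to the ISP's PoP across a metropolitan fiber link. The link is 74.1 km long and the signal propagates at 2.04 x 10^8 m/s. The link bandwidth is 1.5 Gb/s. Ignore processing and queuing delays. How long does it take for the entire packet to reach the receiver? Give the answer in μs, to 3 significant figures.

L = 1250 × 8 = 10000 bits.
Transmission delay = L/R = 10000 / 1500000000 = 6.66667 μs.
Propagation delay = d/s = 74100 m / 204000000 m/s = 363.235 μs.
Total = 370 μs.

370 μs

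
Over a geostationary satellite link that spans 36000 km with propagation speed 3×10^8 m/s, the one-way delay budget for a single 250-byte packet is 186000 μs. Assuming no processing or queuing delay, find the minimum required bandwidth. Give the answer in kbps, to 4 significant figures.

L = 2000 bits.
Propagation delay = 36000000 / 300000000 = 120000 μs.
Transmission budget = 186000 − 120000 = 66000 μs.
R ≥ L / t_tx = 2000 bits / 0.066 s = 30.30 kbps.

30.30 kbps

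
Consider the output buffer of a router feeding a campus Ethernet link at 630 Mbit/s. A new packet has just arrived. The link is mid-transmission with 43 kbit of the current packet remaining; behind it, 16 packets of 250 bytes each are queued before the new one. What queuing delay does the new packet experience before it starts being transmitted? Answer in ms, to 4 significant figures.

Each queued packet: L/R = 2000/630000000 = 0.0031746 ms.
16 queued → 0.0507937 ms.
Plus remaining 43000 bits of current packet: 0.068254 ms.
Queuing delay = 0.1190 ms.

0.1190 ms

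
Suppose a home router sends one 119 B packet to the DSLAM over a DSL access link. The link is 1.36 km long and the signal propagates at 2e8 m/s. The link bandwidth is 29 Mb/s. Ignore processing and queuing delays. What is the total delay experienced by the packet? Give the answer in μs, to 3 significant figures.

L = 119 × 8 = 952 bits.
Transmission delay = L/R = 952 / 29000000 = 32.8276 μs.
Propagation delay = d/s = 1360 m / 200000000 m/s = 6.8 μs.
Total = 39.6 μs.

39.6 μs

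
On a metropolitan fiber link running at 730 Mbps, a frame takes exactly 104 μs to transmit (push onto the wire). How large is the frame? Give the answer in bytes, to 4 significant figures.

L = R × t_tx = 730000000 b/s × 0.000104 s = 75920 bits.
In bytes: 75920 / 8 = 9490 bytes.

9490 bytes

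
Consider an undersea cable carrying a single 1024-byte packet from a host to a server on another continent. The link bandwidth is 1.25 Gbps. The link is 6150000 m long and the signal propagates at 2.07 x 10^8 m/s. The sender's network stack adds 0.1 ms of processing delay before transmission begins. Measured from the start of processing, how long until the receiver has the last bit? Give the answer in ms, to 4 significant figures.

29.82 ms

L = 1024 × 8 = 8192 bits.
Transmission delay = L/R = 8192 / 1250000000 = 0.0065536 ms.
Propagation delay = d/s = 6150000 m / 2.07e+08 m/s = 29.7101 ms.
Plus processing delay 0.1 ms = 0.1 ms.
Total = 29.82 ms.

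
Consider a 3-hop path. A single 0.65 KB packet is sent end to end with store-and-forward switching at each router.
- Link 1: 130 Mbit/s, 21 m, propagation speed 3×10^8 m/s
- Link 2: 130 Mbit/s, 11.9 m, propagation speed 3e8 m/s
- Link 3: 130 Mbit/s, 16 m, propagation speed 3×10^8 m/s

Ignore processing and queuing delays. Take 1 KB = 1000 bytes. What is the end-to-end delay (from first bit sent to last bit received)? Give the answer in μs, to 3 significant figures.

120 μs

L = 5200 bits.
Transmission delay per hop = L/R = 5200/130000000 = 40 μs; 3 hops → 120 μs.
Propagation delays (d/s per hop): 0.07, 0.0396667, 0.0533333 μs; sum = 0.163 μs.
End-to-end = 120 μs.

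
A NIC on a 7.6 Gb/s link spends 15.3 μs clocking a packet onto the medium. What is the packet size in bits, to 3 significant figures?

116000 bits

L = R × t_tx = 7600000000 b/s × 1.53e-05 s = 116280 bits.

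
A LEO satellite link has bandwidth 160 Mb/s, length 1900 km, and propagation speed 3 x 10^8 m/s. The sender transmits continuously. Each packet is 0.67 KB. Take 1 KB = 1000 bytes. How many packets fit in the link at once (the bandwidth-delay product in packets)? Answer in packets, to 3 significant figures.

Propagation delay = 1900000 / 300000000 = 0.00633333 s.
BDP = R × t_prop = 160000000 × 0.00633333 = 1013330 bits.
In packets of 5360 bits: 189 packets.

189 packets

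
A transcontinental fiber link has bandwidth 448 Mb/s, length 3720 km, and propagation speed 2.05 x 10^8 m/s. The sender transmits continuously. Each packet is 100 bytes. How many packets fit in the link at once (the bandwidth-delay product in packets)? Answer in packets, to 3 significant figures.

Propagation delay = 3720000 / 2.05e+08 = 0.0181463 s.
BDP = R × t_prop = 448000000 × 0.0181463 = 8129560 bits.
In packets of 800 bits: 10200 packets.

10200 packets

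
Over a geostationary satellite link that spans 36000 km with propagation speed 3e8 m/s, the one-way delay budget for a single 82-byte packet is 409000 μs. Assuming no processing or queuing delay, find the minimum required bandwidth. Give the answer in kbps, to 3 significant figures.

2.27 kbps

L = 656 bits.
Propagation delay = 36000000 / 300000000 = 120000 μs.
Transmission budget = 409000 − 120000 = 289000 μs.
R ≥ L / t_tx = 656 bits / 0.289 s = 2.27 kbps.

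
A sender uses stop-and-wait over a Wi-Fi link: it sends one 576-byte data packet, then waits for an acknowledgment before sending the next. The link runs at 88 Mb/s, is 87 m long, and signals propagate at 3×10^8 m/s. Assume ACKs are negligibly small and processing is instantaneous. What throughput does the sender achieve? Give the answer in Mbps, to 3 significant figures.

87.0 Mbps

t_tx = L/R = 4608/88000000 = 5.23636e-05 s.
t_prop = 87/300000000 = 2.9e-07 s; RTT = 5.8e-07 s.
Cycle = t_tx + RTT = 5.29436e-05 s.
Throughput = L / cycle = 4608 / 5.29436e-05 = 87.0 Mbps.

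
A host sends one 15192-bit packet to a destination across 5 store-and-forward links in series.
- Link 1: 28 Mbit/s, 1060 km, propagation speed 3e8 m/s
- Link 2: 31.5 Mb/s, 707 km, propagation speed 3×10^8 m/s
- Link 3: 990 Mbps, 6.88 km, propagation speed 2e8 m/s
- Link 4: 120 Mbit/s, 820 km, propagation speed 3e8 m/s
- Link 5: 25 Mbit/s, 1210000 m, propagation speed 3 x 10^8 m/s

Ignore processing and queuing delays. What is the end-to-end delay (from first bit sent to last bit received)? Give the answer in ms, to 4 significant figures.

Transmission delays (L/R per hop): 0.542571, 0.482286, 0.0153455, 0.1266, 0.60768 ms; sum = 1.77448 ms.
Propagation delays (d/s per hop): 3.53333, 2.35667, 0.0344, 2.73333, 4.03333 ms; sum = 12.6911 ms.
End-to-end = 14.47 ms.

14.47 ms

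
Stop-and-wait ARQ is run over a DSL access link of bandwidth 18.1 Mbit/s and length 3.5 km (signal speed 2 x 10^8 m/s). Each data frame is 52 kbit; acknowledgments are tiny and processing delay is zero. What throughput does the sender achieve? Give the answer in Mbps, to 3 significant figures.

17.9 Mbps

t_tx = L/R = 52000/18100000 = 0.00287293 s.
t_prop = 3500/200000000 = 1.75e-05 s; RTT = 3.5e-05 s.
Cycle = t_tx + RTT = 0.00290793 s.
Throughput = L / cycle = 52000 / 0.00290793 = 17.9 Mbps.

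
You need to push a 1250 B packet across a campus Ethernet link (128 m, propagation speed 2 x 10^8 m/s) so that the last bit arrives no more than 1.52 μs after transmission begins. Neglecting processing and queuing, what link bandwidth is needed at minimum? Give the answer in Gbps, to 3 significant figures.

11.4 Gbps

L = 10000 bits.
Propagation delay = 128 / 200000000 = 0.64 μs.
Transmission budget = 1.52 − 0.64 = 0.88 μs.
R ≥ L / t_tx = 10000 bits / 8.8e-07 s = 11.4 Gbps.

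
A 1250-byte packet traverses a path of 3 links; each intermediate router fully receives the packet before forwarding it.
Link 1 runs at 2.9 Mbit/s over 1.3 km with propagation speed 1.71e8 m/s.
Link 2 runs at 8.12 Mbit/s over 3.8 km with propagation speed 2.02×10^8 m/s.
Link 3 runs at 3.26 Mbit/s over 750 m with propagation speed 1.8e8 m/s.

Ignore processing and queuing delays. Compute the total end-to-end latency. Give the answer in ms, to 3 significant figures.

L = 1250 × 8 = 10000 bits.
Transmission delays (L/R per hop): 3.44828, 1.23153, 3.06748 ms; sum = 7.74729 ms.
Propagation delays (d/s per hop): 0.00760234, 0.0188119, 0.00416667 ms; sum = 0.0305809 ms.
End-to-end = 7.78 ms.

7.78 ms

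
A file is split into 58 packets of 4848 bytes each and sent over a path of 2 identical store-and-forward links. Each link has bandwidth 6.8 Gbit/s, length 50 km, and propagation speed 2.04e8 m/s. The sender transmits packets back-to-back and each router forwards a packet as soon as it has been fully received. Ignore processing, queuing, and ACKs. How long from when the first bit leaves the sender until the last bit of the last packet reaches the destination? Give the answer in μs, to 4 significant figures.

Per-hop transmission t_tx = L/R = 38784/6800000000 = 5.70353 μs.
Per-hop propagation t_prop = 50000/204000000 = 245.098 μs.
Pipeline fill: first packet needs 2·t_tx to clear all hops; remaining 57 packets each add one t_tx.
Total = (2+58-1)·t_tx + 2·t_prop = 59·5.70353 + 2·245.098 = 826.7 μs.

826.7 μs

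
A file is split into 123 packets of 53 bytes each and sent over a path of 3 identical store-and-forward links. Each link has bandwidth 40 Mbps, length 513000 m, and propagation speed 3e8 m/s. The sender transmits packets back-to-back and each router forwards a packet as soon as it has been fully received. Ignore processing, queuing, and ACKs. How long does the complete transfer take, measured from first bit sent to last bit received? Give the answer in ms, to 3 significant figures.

6.46 ms

Per-hop transmission t_tx = L/R = 424/40000000 = 0.0106 ms.
Per-hop propagation t_prop = 513000/300000000 = 1.71 ms.
Pipeline fill: first packet needs 3·t_tx to clear all hops; remaining 122 packets each add one t_tx.
Total = (3+123-1)·t_tx + 3·t_prop = 125·0.0106 + 3·1.71 = 6.46 ms.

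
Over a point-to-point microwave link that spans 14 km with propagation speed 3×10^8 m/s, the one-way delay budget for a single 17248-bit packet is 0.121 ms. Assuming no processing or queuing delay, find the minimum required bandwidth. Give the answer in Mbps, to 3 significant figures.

232 Mbps

Propagation delay = 14000 / 300000000 = 0.0466667 ms.
Transmission budget = 0.121 − 0.0466667 = 0.0743333 ms.
R ≥ L / t_tx = 17248 bits / 7.43333e-05 s = 232 Mbps.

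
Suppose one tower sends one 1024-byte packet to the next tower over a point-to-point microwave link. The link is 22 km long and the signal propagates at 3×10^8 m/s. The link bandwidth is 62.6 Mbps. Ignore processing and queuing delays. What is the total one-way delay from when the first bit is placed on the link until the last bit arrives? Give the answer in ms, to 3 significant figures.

L = 1024 × 8 = 8192 bits.
Transmission delay = L/R = 8192 / 62600000 = 0.130863 ms.
Propagation delay = d/s = 22000 m / 300000000 m/s = 0.0733333 ms.
Total = 0.204 ms.

0.204 ms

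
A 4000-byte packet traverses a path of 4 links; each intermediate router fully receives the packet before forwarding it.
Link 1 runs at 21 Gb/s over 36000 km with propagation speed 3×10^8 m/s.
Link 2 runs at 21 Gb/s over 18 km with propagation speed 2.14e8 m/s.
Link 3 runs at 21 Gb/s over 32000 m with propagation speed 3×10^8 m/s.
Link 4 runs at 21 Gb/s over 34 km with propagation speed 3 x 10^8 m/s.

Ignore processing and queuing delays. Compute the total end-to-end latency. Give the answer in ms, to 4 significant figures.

120.3 ms

L = 4000 × 8 = 32000 bits.
Transmission delay per hop = L/R = 32000/21000000000 = 0.00152381 ms; 4 hops → 0.00609524 ms.
Propagation delays (d/s per hop): 120, 0.0841121, 0.106667, 0.113333 ms; sum = 120.304 ms.
End-to-end = 120.3 ms.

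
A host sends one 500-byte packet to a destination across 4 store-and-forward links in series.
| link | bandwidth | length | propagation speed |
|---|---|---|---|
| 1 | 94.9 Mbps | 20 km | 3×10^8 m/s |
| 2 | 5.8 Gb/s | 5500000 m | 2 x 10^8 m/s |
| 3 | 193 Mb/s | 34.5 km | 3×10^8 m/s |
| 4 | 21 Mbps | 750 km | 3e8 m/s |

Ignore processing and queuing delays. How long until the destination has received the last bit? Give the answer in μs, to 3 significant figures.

L = 500 × 8 = 4000 bits.
Transmission delays (L/R per hop): 42.1496, 0.689655, 20.7254, 190.476 μs; sum = 254.041 μs.
Propagation delays (d/s per hop): 66.6667, 27500, 115, 2500 μs; sum = 30181.7 μs.
End-to-end = 30400 μs.

30400 μs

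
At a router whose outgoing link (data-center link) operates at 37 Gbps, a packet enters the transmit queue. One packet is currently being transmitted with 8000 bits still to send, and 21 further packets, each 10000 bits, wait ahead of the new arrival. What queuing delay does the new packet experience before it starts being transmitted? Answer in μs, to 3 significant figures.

5.89 μs

Each queued packet: L/R = 10000/37000000000 = 0.27027 μs.
21 queued → 5.67568 μs.
Plus remaining 8000 bits of current packet: 0.216216 μs.
Queuing delay = 5.89 μs.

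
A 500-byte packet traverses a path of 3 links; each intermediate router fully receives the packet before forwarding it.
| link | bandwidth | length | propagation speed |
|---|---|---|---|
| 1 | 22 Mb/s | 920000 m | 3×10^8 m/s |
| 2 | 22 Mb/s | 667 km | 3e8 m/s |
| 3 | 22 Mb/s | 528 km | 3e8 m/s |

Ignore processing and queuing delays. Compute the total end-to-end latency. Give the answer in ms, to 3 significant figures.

7.60 ms

L = 500 × 8 = 4000 bits.
Transmission delay per hop = L/R = 4000/22000000 = 0.181818 ms; 3 hops → 0.545455 ms.
Propagation delays (d/s per hop): 3.06667, 2.22333, 1.76 ms; sum = 7.05 ms.
End-to-end = 7.60 ms.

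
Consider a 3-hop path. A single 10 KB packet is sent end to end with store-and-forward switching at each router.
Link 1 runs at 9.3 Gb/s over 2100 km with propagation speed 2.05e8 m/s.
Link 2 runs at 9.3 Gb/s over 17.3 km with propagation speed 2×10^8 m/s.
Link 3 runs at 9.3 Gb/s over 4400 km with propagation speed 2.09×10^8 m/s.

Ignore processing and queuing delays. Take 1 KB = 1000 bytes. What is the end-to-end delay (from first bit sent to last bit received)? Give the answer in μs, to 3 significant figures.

L = 80000 bits.
Transmission delay per hop = L/R = 80000/9300000000 = 8.60215 μs; 3 hops → 25.8065 μs.
Propagation delays (d/s per hop): 10243.9, 86.5, 21052.6 μs; sum = 31383 μs.
End-to-end = 31400 μs.

31400 μs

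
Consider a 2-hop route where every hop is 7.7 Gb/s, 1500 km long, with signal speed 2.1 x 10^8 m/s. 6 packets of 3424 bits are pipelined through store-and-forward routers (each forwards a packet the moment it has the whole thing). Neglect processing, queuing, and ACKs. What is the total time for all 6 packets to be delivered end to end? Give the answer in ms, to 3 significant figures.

Per-hop transmission t_tx = L/R = 3424/7700000000 = 0.000444675 ms.
Per-hop propagation t_prop = 1500000/210000000 = 7.14286 ms.
Pipeline fill: first packet needs 2·t_tx to clear all hops; remaining 5 packets each add one t_tx.
Total = (2+6-1)·t_tx + 2·t_prop = 7·0.000444675 + 2·7.14286 = 14.3 ms.

14.3 ms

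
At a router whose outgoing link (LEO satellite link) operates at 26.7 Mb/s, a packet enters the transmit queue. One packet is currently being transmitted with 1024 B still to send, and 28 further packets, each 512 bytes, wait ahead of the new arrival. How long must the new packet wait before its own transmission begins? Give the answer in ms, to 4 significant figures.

Each queued packet: L/R = 4096/26700000 = 0.153408 ms.
28 queued → 4.29543 ms.
Plus remaining 8192 bits of current packet: 0.306816 ms.
Queuing delay = 4.602 ms.

4.602 ms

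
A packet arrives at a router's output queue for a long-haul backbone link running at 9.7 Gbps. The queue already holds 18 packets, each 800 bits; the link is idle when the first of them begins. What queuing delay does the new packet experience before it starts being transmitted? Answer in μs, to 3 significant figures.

Each queued packet: L/R = 800/9700000000 = 0.0824742 μs.
18 queued → 1.48454 μs.
Queuing delay = 1.48 μs.

1.48 μs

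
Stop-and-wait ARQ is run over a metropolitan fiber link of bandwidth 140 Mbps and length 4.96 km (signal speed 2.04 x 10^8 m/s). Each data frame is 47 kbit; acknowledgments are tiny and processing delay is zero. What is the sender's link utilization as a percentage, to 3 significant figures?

87.3 %

t_tx = L/R = 47000/140000000 = 0.000335714 s.
t_prop = 4960/204000000 = 2.43137e-05 s; RTT = 4.86275e-05 s.
Cycle = t_tx + RTT = 0.000384342 s.
Utilization = t_tx / cycle = 0.000335714/0.000384342 = 87.3 %.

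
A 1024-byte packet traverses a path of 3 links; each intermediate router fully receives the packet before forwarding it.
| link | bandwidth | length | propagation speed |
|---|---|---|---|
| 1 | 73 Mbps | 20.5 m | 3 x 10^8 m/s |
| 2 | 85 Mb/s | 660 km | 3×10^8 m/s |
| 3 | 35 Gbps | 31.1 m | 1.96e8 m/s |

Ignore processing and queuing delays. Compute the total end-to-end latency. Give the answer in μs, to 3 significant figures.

2410 μs

L = 1024 × 8 = 8192 bits.
Transmission delays (L/R per hop): 112.219, 96.3765, 0.234057 μs; sum = 208.83 μs.
Propagation delays (d/s per hop): 0.0683333, 2200, 0.158673 μs; sum = 2200.23 μs.
End-to-end = 2410 μs.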